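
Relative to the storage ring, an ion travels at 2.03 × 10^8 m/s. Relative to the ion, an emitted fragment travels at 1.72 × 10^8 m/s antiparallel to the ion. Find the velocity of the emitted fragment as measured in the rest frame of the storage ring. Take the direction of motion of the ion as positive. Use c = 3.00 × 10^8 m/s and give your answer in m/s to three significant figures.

In units of c (dividing by 3.00 × 10^8 m/s): v = 0.677, u' = -0.573.
u = (u' + v)/(1 + u'v/c²):
u = (-0.573 + 0.677) / (1 + (-0.573)·0.677) = 0.1033/0.6120 = 0.1688
(Galilean addition would give +0.103c.)
Converting back: u = 0.1688 × 3.00 × 10^8 m/s.

+5.06 × 10^7 m/s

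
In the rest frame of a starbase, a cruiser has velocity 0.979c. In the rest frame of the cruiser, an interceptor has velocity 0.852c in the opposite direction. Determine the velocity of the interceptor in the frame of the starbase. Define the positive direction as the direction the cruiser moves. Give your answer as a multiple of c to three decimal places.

+0.766c

With v = 0.979 and u' = -0.852 (in units of c),
u = (u' + v)/(1 + u'v/c²):
u = (-0.852 + 0.979) / (1 + (-0.852)·0.979) = 0.1270/0.1659 = 0.7656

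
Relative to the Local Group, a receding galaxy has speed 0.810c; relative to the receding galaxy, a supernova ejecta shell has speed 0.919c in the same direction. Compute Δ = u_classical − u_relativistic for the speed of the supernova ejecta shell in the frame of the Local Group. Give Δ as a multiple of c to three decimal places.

Galilean: u_cl = 0.919 + 0.810 = 1.7290.
Relativistic: u_rel = (0.919 + 0.810) / (1 + 0.919·0.810) = 1.7290/1.7444 = 0.9912.
Δ = 1.7290 − 0.9912 = 0.7378.
(The classical prediction exceeds c; the relativistic result does not.)

Δ = 0.738c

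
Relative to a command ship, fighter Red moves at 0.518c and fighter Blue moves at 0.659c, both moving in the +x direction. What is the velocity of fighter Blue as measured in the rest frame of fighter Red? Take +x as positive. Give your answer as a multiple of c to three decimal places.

+0.214c

β_A = 0.518, β_B = 0.659.
Transform to A's frame with the inverse velocity-addition law: u' = (u − v)/(1 − uv/c²), taking u = β_B and v = β_A.
u' = (0.659 − 0.518) / (1 − (0.518)(0.659)) = 0.1410/0.6586 = 0.2141.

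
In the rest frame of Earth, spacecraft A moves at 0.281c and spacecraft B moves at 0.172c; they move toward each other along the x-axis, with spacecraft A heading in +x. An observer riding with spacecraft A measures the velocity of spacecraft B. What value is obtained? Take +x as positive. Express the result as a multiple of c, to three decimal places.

β_A = 0.281, β_B = -0.172.
Transform to A's frame with the inverse velocity-addition law: u' = (u − v)/(1 − uv/c²), taking u = β_B and v = β_A.
u' = (-0.172 − 0.281) / (1 − (0.281)(-0.172)) = -0.4530/1.0483 = -0.4321.

-0.432c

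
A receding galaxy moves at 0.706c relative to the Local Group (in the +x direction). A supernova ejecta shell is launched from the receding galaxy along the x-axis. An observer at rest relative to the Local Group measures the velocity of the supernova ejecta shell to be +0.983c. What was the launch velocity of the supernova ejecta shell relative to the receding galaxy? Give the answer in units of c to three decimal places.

+0.905c

Invert the composition law: u' = (u − v)/(1 − uv/c²).
u' = (0.983 − 0.706) / (1 − (0.983)(0.706)) = 0.2770/0.3060 = 0.9052.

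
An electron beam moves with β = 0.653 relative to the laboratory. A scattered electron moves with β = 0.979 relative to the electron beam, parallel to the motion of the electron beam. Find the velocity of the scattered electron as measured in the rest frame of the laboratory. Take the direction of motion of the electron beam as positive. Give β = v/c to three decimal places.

With v = 0.653 and u' = 0.979 (in units of c),
u = (u' + v)/(1 + u'v/c²):
u = (0.979 + 0.653) / (1 + 0.979·0.653) = 1.6320/1.6393 = 0.9956
(Galilean addition would give +1.632c, exceeding c.)

β = 0.996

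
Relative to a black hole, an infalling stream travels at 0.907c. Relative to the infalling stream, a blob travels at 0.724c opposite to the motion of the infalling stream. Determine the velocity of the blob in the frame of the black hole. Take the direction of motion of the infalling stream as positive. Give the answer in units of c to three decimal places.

+0.533c

With v = 0.907 and u' = -0.724 (in units of c),
u = (u' + v)/(1 + u'v/c²):
u = (-0.724 + 0.907) / (1 + (-0.724)·0.907) = 0.1830/0.3433 = 0.5330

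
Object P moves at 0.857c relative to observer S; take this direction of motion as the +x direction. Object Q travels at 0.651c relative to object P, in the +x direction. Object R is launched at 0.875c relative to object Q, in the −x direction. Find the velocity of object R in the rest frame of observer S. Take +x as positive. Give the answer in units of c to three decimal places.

Apply u = (u' + v)/(1 + u'v/c²) successively, working outward toward observer S.
Start: velocity of object P relative to observer S = 0.8570c.
Compose with object Q (u' = 0.651 in object P frame): u_1 = (0.651 + 0.857) / (1 + 0.651·0.857) = 1.5080/1.5579 = 0.9680.
Compose with object R (u' = -0.875 in object Q frame): u_2 = (-0.875 + 0.968) / (1 + (-0.875)·0.968) = 0.0930/0.1530 = 0.6075.

+0.607c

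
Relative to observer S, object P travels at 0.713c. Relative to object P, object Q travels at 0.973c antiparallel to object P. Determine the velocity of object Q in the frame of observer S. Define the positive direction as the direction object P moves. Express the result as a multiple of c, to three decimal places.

-0.849c

With v = 0.713 and u' = -0.973 (in units of c),
u = (u' + v)/(1 + u'v/c²):
u = (-0.973 + 0.713) / (1 + (-0.973)·0.713) = -0.2600/0.3063 = -0.8490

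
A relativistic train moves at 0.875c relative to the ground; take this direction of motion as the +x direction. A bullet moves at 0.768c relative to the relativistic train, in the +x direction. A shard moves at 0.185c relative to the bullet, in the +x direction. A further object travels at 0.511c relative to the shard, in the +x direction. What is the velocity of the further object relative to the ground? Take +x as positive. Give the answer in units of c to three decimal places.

0.996c

Apply u = (u' + v)/(1 + u'v/c²) successively, working outward toward the ground.
Start: velocity of the relativistic train relative to the ground = 0.8750c.
Compose with the bullet (u' = 0.768 in the relativistic train frame): u_1 = (0.768 + 0.875) / (1 + 0.768·0.875) = 1.6430/1.6720 = 0.9827.
Compose with the shard (u' = 0.185 in the bullet frame): u_2 = (0.185 + 0.983) / (1 + 0.185·0.983) = 1.1677/1.1818 = 0.9880.
Compose with the further object (u' = 0.511 in the shard frame): u_3 = (0.511 + 0.988) / (1 + 0.511·0.988) = 1.4990/1.5049 = 0.9961.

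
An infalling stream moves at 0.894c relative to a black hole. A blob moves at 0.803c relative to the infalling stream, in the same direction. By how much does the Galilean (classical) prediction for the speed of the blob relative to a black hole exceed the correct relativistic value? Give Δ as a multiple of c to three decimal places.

Δ = 0.709c

Galilean: u_cl = 0.803 + 0.894 = 1.6970.
Relativistic: u_rel = (0.803 + 0.894) / (1 + 0.803·0.894) = 1.6970/1.7179 = 0.9878.
Δ = 1.6970 − 0.9878 = 0.7092.
(The classical prediction exceeds c; the relativistic result does not.)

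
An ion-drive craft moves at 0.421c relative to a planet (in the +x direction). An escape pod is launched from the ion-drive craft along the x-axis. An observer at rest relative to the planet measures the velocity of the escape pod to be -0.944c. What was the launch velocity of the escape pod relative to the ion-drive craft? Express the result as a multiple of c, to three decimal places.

Invert the composition law: u' = (u − v)/(1 − uv/c²).
u' = (-0.944 − 0.421) / (1 − (-0.944)(0.421)) = -1.3650/1.3974 = -0.9768.

-0.977c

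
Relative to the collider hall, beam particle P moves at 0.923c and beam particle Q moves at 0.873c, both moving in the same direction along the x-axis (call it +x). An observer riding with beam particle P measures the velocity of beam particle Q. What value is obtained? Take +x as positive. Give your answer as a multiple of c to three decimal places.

-0.257c

β_A = 0.923, β_B = 0.873.
Transform to A's frame with the inverse velocity-addition law: u' = (u − v)/(1 − uv/c²), taking u = β_B and v = β_A.
u' = (0.873 − 0.923) / (1 − (0.923)(0.873)) = -0.0500/0.1942 = -0.2574.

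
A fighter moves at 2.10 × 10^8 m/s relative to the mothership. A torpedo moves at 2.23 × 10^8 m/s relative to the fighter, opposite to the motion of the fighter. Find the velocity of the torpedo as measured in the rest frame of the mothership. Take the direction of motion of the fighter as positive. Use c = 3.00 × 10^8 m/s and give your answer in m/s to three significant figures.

In units of c (dividing by 3.00 × 10^8 m/s): v = 0.700, u' = -0.743.
u = (u' + v)/(1 + u'v/c²):
u = (-0.743 + 0.700) / (1 + (-0.743)·0.700) = -0.0433/0.4797 = -0.0903
Converting back: u = -0.0903 × 3.00 × 10^8 m/s.

-2.71 × 10^7 m/s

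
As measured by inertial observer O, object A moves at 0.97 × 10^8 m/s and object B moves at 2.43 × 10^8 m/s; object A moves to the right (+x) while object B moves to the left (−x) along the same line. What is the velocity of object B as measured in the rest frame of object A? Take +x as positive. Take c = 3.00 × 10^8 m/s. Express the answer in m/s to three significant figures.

-2.69 × 10^8 m/s

β_A = 0.323, β_B = -0.810 (dividing each by c = 3.00 × 10^8 m/s).
Transform to A's frame with the inverse velocity-addition law: u' = (u − v)/(1 − uv/c²), taking u = β_B and v = β_A.
u' = (-0.810 − 0.323) / (1 − (0.323)(-0.810)) = -1.1333/1.2619 = -0.8981.
u' = -0.8981 × 3.00 × 10^8 m/s.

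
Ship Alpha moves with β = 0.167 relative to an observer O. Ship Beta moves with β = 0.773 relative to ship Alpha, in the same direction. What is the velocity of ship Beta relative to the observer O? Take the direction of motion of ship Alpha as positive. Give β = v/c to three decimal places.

With v = 0.167 and u' = 0.773 (in units of c),
u = (u' + v)/(1 + u'v/c²):
u = (0.773 + 0.167) / (1 + 0.773·0.167) = 0.9400/1.1291 = 0.8325
(Galilean addition would give +0.940c.)

β = 0.833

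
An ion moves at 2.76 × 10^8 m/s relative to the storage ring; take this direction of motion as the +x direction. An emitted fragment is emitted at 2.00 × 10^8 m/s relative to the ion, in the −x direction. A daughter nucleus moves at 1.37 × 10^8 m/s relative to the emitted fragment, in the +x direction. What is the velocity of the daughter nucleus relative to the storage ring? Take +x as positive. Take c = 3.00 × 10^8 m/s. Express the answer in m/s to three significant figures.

+2.57 × 10^8 m/s

Apply u = (u' + v)/(1 + u'v/c²) successively, working outward toward the storage ring.
(Dividing each given speed by c = 3.00 × 10^8 m/s to work in units of c.)
Start: velocity of the ion relative to the storage ring = 0.9200c.
Compose with the emitted fragment (u' = -0.667 in the ion frame): u_1 = (-0.667 + 0.920) / (1 + (-0.667)·0.920) = 0.2533/0.3867 = 0.6552.
Compose with the daughter nucleus (u' = 0.457 in the emitted fragment frame): u_2 = (0.457 + 0.655) / (1 + 0.457·0.655) = 1.1118/1.2992 = 0.8558.
So u = 0.8558 × 3.00 × 10^8 m/s.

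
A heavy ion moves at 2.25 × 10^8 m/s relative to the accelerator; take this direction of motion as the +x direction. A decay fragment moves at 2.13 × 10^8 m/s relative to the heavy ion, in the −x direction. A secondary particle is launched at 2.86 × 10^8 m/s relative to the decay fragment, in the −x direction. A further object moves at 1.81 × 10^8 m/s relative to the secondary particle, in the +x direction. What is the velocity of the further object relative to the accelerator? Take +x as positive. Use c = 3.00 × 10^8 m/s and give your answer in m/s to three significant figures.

-2.38 × 10^8 m/s

Apply u = (u' + v)/(1 + u'v/c²) successively, working outward toward the accelerator.
(Dividing each given speed by c = 3.00 × 10^8 m/s to work in units of c.)
Start: velocity of the heavy ion relative to the accelerator = 0.7500c.
Compose with the decay fragment (u' = -0.710 in the heavy ion frame): u_1 = (-0.710 + 0.750) / (1 + (-0.710)·0.750) = 0.0400/0.4675 = 0.0856.
Compose with the secondary particle (u' = -0.953 in the decay fragment frame): u_2 = (-0.953 + 0.086) / (1 + (-0.953)·0.086) = -0.8678/0.9184 = -0.9448.
Compose with the further object (u' = 0.603 in the secondary particle frame): u_3 = (0.603 + (-0.945)) / (1 + 0.603·(-0.945)) = -0.3415/0.4299 = -0.7943.
So u = -0.7943 × 3.00 × 10^8 m/s.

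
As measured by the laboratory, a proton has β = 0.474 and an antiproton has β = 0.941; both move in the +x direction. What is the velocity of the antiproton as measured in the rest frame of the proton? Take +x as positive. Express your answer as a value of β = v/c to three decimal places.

β_A = 0.474, β_B = 0.941.
Transform to A's frame with the inverse velocity-addition law: u' = (u − v)/(1 − uv/c²), taking u = β_B and v = β_A.
u' = (0.941 − 0.474) / (1 − (0.474)(0.941)) = 0.4670/0.5540 = 0.8430.

β = +0.843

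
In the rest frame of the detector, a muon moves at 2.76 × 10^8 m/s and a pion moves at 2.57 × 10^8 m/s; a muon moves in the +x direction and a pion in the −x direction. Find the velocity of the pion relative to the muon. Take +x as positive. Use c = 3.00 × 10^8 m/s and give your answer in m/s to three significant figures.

-2.98 × 10^8 m/s

β_A = 0.920, β_B = -0.857 (dividing each by c = 3.00 × 10^8 m/s).
Transform to A's frame with the inverse velocity-addition law: u' = (u − v)/(1 − uv/c²), taking u = β_B and v = β_A.
u' = (-0.857 − 0.920) / (1 − (0.920)(-0.857)) = -1.7767/1.7881 = -0.9936.
u' = -0.9936 × 3.00 × 10^8 m/s.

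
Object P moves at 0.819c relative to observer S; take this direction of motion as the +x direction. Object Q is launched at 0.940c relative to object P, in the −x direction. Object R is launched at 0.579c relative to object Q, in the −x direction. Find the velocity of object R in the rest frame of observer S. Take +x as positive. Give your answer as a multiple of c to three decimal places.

Apply u = (u' + v)/(1 + u'v/c²) successively, working outward toward observer S.
Start: velocity of object P relative to observer S = 0.8190c.
Compose with object Q (u' = -0.940 in object P frame): u_1 = (-0.940 + 0.819) / (1 + (-0.940)·0.819) = -0.1210/0.2301 = -0.5258.
Compose with object R (u' = -0.579 in object Q frame): u_2 = (-0.579 + (-0.526)) / (1 + (-0.579)·(-0.526)) = -1.1048/1.3044 = -0.8469.

-0.847c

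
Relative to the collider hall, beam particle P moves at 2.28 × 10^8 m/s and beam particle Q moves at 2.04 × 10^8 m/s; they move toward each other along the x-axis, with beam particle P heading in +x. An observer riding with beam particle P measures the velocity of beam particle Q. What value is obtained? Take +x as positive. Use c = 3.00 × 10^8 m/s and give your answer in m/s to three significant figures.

β_A = 0.760, β_B = -0.680 (dividing each by c = 3.00 × 10^8 m/s).
Transform to A's frame with the inverse velocity-addition law: u' = (u − v)/(1 − uv/c²), taking u = β_B and v = β_A.
u' = (-0.680 − 0.760) / (1 − (0.760)(-0.680)) = -1.4400/1.5168 = -0.9494.
u' = -0.9494 × 3.00 × 10^8 m/s.

-2.85 × 10^8 m/s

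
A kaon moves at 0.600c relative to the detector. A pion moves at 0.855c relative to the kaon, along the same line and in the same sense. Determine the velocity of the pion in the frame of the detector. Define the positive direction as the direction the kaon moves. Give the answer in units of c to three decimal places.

0.962c

With v = 0.600 and u' = 0.855 (in units of c),
u = (u' + v)/(1 + u'v/c²):
u = (0.855 + 0.600) / (1 + 0.855·0.600) = 1.4550/1.5130 = 0.9617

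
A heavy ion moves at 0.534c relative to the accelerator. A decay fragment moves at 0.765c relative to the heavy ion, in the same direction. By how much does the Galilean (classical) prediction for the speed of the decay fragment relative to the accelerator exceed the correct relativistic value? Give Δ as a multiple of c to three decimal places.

Δ = 0.377c

Galilean: u_cl = 0.765 + 0.534 = 1.2990.
Relativistic: u_rel = (0.765 + 0.534) / (1 + 0.765·0.534) = 1.2990/1.4085 = 0.9223.
Δ = 1.2990 − 0.9223 = 0.3767.
(The classical prediction exceeds c; the relativistic result does not.)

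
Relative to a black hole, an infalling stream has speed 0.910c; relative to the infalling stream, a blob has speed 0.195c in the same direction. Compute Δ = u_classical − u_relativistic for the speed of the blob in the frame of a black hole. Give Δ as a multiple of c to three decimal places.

Galilean: u_cl = 0.195 + 0.910 = 1.1050.
Relativistic: u_rel = (0.195 + 0.910) / (1 + 0.195·0.910) = 1.1050/1.1775 = 0.9385.
Δ = 1.1050 − 0.9385 = 0.1665.
(The classical prediction exceeds c; the relativistic result does not.)

Δ = 0.167c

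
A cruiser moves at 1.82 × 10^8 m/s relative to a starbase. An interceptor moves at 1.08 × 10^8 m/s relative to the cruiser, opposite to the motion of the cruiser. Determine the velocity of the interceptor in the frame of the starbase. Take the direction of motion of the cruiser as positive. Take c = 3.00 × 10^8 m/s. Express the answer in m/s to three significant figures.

+9.47 × 10^7 m/s

In units of c (dividing by 3.00 × 10^8 m/s): v = 0.607, u' = -0.360.
u = (u' + v)/(1 + u'v/c²):
u = (-0.360 + 0.607) / (1 + (-0.360)·0.607) = 0.2467/0.7816 = 0.3156
Converting back: u = 0.3156 × 3.00 × 10^8 m/s.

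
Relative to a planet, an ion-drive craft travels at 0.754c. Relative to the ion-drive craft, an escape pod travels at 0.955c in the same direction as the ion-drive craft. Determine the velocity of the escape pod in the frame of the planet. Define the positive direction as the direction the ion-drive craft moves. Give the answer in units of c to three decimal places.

0.994c

With v = 0.754 and u' = 0.955 (in units of c),
u = (u' + v)/(1 + u'v/c²):
u = (0.955 + 0.754) / (1 + 0.955·0.754) = 1.7090/1.7201 = 0.9936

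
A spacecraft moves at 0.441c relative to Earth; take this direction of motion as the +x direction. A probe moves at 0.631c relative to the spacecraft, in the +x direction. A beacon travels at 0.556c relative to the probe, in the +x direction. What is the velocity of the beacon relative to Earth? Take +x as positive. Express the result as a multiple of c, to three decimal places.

Apply u = (u' + v)/(1 + u'v/c²) successively, working outward toward Earth.
Start: velocity of the spacecraft relative to Earth = 0.4410c.
Compose with the probe (u' = 0.631 in the spacecraft frame): u_1 = (0.631 + 0.441) / (1 + 0.631·0.441) = 1.0720/1.2783 = 0.8386.
Compose with the beacon (u' = 0.556 in the probe frame): u_2 = (0.556 + 0.839) / (1 + 0.556·0.839) = 1.3946/1.4663 = 0.9511.

0.951c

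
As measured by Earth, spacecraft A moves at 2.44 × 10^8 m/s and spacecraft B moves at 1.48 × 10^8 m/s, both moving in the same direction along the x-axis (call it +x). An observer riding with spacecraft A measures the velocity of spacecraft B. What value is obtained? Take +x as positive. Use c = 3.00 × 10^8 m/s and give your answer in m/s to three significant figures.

-1.60 × 10^8 m/s

β_A = 0.813, β_B = 0.493 (dividing each by c = 3.00 × 10^8 m/s).
Transform to A's frame with the inverse velocity-addition law: u' = (u − v)/(1 − uv/c²), taking u = β_B and v = β_A.
u' = (0.493 − 0.813) / (1 − (0.813)(0.493)) = -0.3200/0.5988 = -0.5344.
u' = -0.5344 × 3.00 × 10^8 m/s.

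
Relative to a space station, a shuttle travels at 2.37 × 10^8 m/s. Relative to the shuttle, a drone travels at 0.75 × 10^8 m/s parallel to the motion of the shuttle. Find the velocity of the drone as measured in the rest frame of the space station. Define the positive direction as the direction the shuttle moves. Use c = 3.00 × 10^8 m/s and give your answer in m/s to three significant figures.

In units of c (dividing by 3.00 × 10^8 m/s): v = 0.790, u' = 0.250.
u = (u' + v)/(1 + u'v/c²):
u = (0.250 + 0.790) / (1 + 0.250·0.790) = 1.0400/1.1975 = 0.8685
(Galilean addition would give +1.040c, exceeding c.)
Converting back: u = 0.8685 × 3.00 × 10^8 m/s.

2.61 × 10^8 m/s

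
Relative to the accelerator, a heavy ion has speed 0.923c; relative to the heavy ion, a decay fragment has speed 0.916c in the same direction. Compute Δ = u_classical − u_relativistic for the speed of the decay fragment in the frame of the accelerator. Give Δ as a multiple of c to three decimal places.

Galilean: u_cl = 0.916 + 0.923 = 1.8390.
Relativistic: u_rel = (0.916 + 0.923) / (1 + 0.916·0.923) = 1.8390/1.8455 = 0.9965.
Δ = 1.8390 − 0.9965 = 0.8425.
(The classical prediction exceeds c; the relativistic result does not.)

Δ = 0.843c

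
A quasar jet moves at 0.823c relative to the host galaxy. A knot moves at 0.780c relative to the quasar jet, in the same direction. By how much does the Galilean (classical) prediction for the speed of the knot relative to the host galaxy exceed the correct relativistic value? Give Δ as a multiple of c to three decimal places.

Galilean: u_cl = 0.780 + 0.823 = 1.6030.
Relativistic: u_rel = (0.780 + 0.823) / (1 + 0.780·0.823) = 1.6030/1.6419 = 0.9763.
Δ = 1.6030 − 0.9763 = 0.6267.
(The classical prediction exceeds c; the relativistic result does not.)

Δ = 0.627c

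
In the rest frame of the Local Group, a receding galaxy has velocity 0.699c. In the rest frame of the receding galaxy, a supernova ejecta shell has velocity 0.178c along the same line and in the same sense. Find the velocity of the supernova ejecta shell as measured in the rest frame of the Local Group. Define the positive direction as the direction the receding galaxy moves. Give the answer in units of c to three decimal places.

0.780c

With v = 0.699 and u' = 0.178 (in units of c),
u = (u' + v)/(1 + u'v/c²):
u = (0.178 + 0.699) / (1 + 0.178·0.699) = 0.8770/1.1244 = 0.7800
(Galilean addition would give +0.877c.)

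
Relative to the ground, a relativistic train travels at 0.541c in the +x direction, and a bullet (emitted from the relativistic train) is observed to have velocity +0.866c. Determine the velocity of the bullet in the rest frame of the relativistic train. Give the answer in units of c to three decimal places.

+0.611c

Invert the composition law: u' = (u − v)/(1 − uv/c²).
u' = (0.866 − 0.541) / (1 − (0.866)(0.541)) = 0.3250/0.5315 = 0.6115.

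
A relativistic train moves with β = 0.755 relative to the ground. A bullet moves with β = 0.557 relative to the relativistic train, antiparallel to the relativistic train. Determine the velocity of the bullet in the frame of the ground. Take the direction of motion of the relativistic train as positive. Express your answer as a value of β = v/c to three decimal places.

β = +0.342

With v = 0.755 and u' = -0.557 (in units of c),
u = (u' + v)/(1 + u'v/c²):
u = (-0.557 + 0.755) / (1 + (-0.557)·0.755) = 0.1980/0.5795 = 0.3417
(Galilean addition would give +0.198c.)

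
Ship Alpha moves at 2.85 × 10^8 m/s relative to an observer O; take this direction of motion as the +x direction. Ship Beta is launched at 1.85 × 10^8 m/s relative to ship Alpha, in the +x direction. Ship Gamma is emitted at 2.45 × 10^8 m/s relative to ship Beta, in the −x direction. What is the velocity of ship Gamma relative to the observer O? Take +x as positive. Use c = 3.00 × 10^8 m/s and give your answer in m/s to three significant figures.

Apply u = (u' + v)/(1 + u'v/c²) successively, working outward toward the observer O.
(Dividing each given speed by c = 3.00 × 10^8 m/s to work in units of c.)
Start: velocity of ship Alpha relative to the observer O = 0.9500c.
Compose with ship Beta (u' = 0.617 in ship Alpha frame): u_1 = (0.617 + 0.950) / (1 + 0.617·0.950) = 1.5667/1.5858 = 0.9879.
Compose with ship Gamma (u' = -0.817 in ship Beta frame): u_2 = (-0.817 + 0.988) / (1 + (-0.817)·0.988) = 0.1712/0.1932 = 0.8864.
So u = 0.8864 × 3.00 × 10^8 m/s.

+2.66 × 10^8 m/s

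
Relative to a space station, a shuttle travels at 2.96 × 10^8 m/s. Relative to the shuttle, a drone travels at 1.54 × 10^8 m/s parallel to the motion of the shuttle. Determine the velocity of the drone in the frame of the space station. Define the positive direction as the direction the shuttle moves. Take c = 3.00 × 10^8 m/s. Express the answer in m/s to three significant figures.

2.99 × 10^8 m/s

In units of c (dividing by 3.00 × 10^8 m/s): v = 0.987, u' = 0.513.
u = (u' + v)/(1 + u'v/c²):
u = (0.513 + 0.987) / (1 + 0.513·0.987) = 1.5000/1.5065 = 0.9957
Converting back: u = 0.9957 × 3.00 × 10^8 m/s.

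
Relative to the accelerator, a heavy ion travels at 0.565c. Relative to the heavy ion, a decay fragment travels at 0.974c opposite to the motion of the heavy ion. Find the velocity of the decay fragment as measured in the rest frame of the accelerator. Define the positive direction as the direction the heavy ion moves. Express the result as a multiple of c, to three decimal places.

-0.910c

With v = 0.565 and u' = -0.974 (in units of c),
u = (u' + v)/(1 + u'v/c²):
u = (-0.974 + 0.565) / (1 + (-0.974)·0.565) = -0.4090/0.4497 = -0.9095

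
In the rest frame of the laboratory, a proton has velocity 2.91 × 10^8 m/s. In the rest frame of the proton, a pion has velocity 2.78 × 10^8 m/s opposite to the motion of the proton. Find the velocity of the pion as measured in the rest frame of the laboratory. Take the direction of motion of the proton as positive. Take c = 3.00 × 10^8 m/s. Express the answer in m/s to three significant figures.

In units of c (dividing by 3.00 × 10^8 m/s): v = 0.970, u' = -0.927.
u = (u' + v)/(1 + u'v/c²):
u = (-0.927 + 0.970) / (1 + (-0.927)·0.970) = 0.0433/0.1011 = 0.4285
Converting back: u = 0.4285 × 3.00 × 10^8 m/s.

+1.29 × 10^8 m/s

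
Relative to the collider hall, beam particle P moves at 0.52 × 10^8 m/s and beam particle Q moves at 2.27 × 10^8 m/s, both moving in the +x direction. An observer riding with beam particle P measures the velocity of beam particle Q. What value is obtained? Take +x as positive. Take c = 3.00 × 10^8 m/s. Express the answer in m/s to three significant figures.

+2.01 × 10^8 m/s

β_A = 0.173, β_B = 0.757 (dividing each by c = 3.00 × 10^8 m/s).
Transform to A's frame with the inverse velocity-addition law: u' = (u − v)/(1 − uv/c²), taking u = β_B and v = β_A.
u' = (0.757 − 0.173) / (1 − (0.173)(0.757)) = 0.5833/0.8688 = 0.6714.
u' = 0.6714 × 3.00 × 10^8 m/s.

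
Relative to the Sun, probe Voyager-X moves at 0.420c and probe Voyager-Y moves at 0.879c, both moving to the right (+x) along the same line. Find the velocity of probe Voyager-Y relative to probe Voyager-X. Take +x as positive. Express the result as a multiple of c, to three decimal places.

β_A = 0.420, β_B = 0.879.
Transform to A's frame with the inverse velocity-addition law: u' = (u − v)/(1 − uv/c²), taking u = β_B and v = β_A.
u' = (0.879 − 0.420) / (1 − (0.420)(0.879)) = 0.4590/0.6308 = 0.7276.

+0.728c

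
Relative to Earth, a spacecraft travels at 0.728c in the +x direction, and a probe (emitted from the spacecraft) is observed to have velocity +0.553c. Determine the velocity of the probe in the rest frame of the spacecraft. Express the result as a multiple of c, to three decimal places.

Invert the composition law: u' = (u − v)/(1 − uv/c²).
u' = (0.553 − 0.728) / (1 − (0.553)(0.728)) = -0.1750/0.5974 = -0.2929.

-0.293c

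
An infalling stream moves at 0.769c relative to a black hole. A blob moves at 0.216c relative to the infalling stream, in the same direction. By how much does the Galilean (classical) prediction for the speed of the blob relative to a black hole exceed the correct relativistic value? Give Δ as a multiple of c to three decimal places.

Galilean: u_cl = 0.216 + 0.769 = 0.9850.
Relativistic: u_rel = (0.216 + 0.769) / (1 + 0.216·0.769) = 0.9850/1.1661 = 0.8447.
Δ = 0.9850 − 0.8447 = 0.1403.

Δ = 0.140c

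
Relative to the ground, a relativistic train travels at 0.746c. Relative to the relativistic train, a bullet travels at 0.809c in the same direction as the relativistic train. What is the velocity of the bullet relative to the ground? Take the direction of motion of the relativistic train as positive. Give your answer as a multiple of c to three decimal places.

With v = 0.746 and u' = 0.809 (in units of c),
u = (u' + v)/(1 + u'v/c²):
u = (0.809 + 0.746) / (1 + 0.809·0.746) = 1.5550/1.6035 = 0.9697
(Galilean addition would give +1.555c, exceeding c.)

0.970c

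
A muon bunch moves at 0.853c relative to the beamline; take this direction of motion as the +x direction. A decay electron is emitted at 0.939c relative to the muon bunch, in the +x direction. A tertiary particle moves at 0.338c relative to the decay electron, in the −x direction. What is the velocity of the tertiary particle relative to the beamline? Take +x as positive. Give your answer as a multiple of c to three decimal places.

+0.990c

Apply u = (u' + v)/(1 + u'v/c²) successively, working outward toward the beamline.
Start: velocity of the muon bunch relative to the beamline = 0.8530c.
Compose with the decay electron (u' = 0.939 in the muon bunch frame): u_1 = (0.939 + 0.853) / (1 + 0.939·0.853) = 1.7920/1.8010 = 0.9950.
Compose with the tertiary particle (u' = -0.338 in the decay electron frame): u_2 = (-0.338 + 0.995) / (1 + (-0.338)·0.995) = 0.6570/0.6637 = 0.9900.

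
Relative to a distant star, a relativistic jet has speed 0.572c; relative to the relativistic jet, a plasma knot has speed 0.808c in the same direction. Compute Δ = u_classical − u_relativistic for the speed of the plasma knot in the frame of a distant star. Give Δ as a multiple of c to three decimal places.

Galilean: u_cl = 0.808 + 0.572 = 1.3800.
Relativistic: u_rel = (0.808 + 0.572) / (1 + 0.808·0.572) = 1.3800/1.4622 = 0.9438.
Δ = 1.3800 − 0.9438 = 0.4362.
(The classical prediction exceeds c; the relativistic result does not.)

Δ = 0.436c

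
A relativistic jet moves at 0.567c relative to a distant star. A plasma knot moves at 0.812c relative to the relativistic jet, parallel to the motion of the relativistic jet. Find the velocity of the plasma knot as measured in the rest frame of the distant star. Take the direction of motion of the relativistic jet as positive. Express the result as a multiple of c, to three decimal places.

0.944c

With v = 0.567 and u' = 0.812 (in units of c),
u = (u' + v)/(1 + u'v/c²):
u = (0.812 + 0.567) / (1 + 0.812·0.567) = 1.3790/1.4604 = 0.9443
(Galilean addition would give +1.379c, exceeding c.)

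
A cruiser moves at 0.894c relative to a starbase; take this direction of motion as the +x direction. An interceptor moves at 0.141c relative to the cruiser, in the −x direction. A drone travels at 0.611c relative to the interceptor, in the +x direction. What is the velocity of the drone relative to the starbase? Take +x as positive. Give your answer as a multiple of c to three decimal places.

Apply u = (u' + v)/(1 + u'v/c²) successively, working outward toward the starbase.
Start: velocity of the cruiser relative to the starbase = 0.8940c.
Compose with the interceptor (u' = -0.141 in the cruiser frame): u_1 = (-0.141 + 0.894) / (1 + (-0.141)·0.894) = 0.7530/0.8739 = 0.8616.
Compose with the drone (u' = 0.611 in the interceptor frame): u_2 = (0.611 + 0.862) / (1 + 0.611·0.862) = 1.4726/1.5264 = 0.9647.

+0.965c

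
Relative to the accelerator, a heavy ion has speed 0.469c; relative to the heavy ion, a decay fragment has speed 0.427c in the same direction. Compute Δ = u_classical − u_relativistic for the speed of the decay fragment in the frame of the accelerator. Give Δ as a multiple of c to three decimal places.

Galilean: u_cl = 0.427 + 0.469 = 0.8960.
Relativistic: u_rel = (0.427 + 0.469) / (1 + 0.427·0.469) = 0.8960/1.2003 = 0.7465.
Δ = 0.8960 − 0.7465 = 0.1495.

Δ = 0.149c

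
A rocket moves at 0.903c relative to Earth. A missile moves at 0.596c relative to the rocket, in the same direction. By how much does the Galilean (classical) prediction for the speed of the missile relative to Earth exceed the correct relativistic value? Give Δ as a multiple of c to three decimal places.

Galilean: u_cl = 0.596 + 0.903 = 1.4990.
Relativistic: u_rel = (0.596 + 0.903) / (1 + 0.596·0.903) = 1.4990/1.5382 = 0.9745.
Δ = 1.4990 − 0.9745 = 0.5245.
(The classical prediction exceeds c; the relativistic result does not.)

Δ = 0.524c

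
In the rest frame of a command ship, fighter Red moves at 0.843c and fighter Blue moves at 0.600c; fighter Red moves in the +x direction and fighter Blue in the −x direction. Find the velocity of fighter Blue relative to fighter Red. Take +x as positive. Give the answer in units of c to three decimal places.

-0.958c

β_A = 0.843, β_B = -0.600.
Transform to A's frame with the inverse velocity-addition law: u' = (u − v)/(1 − uv/c²), taking u = β_B and v = β_A.
u' = (-0.600 − 0.843) / (1 − (0.843)(-0.600)) = -1.4430/1.5058 = -0.9583.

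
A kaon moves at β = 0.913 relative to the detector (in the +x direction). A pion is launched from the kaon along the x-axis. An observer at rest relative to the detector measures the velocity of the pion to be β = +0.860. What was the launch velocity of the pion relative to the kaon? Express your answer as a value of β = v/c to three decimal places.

β = -0.247

Invert the composition law: u' = (u − v)/(1 − uv/c²).
u' = (0.860 − 0.913) / (1 − (0.860)(0.913)) = -0.0530/0.2148 = -0.2467.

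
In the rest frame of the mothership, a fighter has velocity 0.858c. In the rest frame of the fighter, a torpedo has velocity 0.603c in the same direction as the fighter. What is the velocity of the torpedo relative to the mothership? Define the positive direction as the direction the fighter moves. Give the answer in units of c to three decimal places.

0.963c

With v = 0.858 and u' = 0.603 (in units of c),
u = (u' + v)/(1 + u'v/c²):
u = (0.603 + 0.858) / (1 + 0.603·0.858) = 1.4610/1.5174 = 0.9628
(Galilean addition would give +1.461c, exceeding c.)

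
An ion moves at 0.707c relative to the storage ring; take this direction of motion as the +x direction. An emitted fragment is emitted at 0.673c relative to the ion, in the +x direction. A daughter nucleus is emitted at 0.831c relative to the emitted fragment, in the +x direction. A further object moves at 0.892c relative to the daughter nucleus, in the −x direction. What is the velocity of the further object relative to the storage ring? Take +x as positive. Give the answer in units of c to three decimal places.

+0.897c

Apply u = (u' + v)/(1 + u'v/c²) successively, working outward toward the storage ring.
Start: velocity of the ion relative to the storage ring = 0.7070c.
Compose with the emitted fragment (u' = 0.673 in the ion frame): u_1 = (0.673 + 0.707) / (1 + 0.673·0.707) = 1.3800/1.4758 = 0.9351.
Compose with the daughter nucleus (u' = 0.831 in the emitted fragment frame): u_2 = (0.831 + 0.935) / (1 + 0.831·0.935) = 1.7661/1.7771 = 0.9938.
Compose with the further object (u' = -0.892 in the daughter nucleus frame): u_3 = (-0.892 + 0.994) / (1 + (-0.892)·0.994) = 0.1018/0.1135 = 0.8971.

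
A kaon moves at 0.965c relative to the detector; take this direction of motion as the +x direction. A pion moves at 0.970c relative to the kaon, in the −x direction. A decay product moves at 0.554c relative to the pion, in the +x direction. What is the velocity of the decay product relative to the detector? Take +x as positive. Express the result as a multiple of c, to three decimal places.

+0.497c

Apply u = (u' + v)/(1 + u'v/c²) successively, working outward toward the detector.
Start: velocity of the kaon relative to the detector = 0.9650c.
Compose with the pion (u' = -0.970 in the kaon frame): u_1 = (-0.970 + 0.965) / (1 + (-0.970)·0.965) = -0.0050/0.0640 = -0.0782.
Compose with the decay product (u' = 0.554 in the pion frame): u_2 = (0.554 + (-0.078)) / (1 + 0.554·(-0.078)) = 0.4758/0.9567 = 0.4974.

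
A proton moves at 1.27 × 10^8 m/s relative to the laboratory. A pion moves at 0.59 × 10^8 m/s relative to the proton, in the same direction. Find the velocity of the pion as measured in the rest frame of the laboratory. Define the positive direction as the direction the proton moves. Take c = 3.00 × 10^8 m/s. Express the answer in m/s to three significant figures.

In units of c (dividing by 3.00 × 10^8 m/s): v = 0.423, u' = 0.197.
u = (u' + v)/(1 + u'v/c²):
u = (0.197 + 0.423) / (1 + 0.197·0.423) = 0.6200/1.0833 = 0.5723
Converting back: u = 0.5723 × 3.00 × 10^8 m/s.

1.72 × 10^8 m/s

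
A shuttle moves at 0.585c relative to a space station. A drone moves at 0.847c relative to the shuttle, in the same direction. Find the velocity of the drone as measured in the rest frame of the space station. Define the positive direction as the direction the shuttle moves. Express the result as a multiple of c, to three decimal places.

0.958c

With v = 0.585 and u' = 0.847 (in units of c),
u = (u' + v)/(1 + u'v/c²):
u = (0.847 + 0.585) / (1 + 0.847·0.585) = 1.4320/1.4955 = 0.9575
(Galilean addition would give +1.432c, exceeding c.)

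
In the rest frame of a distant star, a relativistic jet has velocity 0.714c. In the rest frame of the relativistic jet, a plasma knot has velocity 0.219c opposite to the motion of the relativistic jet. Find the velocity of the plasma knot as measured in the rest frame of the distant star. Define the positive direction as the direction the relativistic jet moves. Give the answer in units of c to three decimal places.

+0.587c

With v = 0.714 and u' = -0.219 (in units of c),
u = (u' + v)/(1 + u'v/c²):
u = (-0.219 + 0.714) / (1 + (-0.219)·0.714) = 0.4950/0.8436 = 0.5867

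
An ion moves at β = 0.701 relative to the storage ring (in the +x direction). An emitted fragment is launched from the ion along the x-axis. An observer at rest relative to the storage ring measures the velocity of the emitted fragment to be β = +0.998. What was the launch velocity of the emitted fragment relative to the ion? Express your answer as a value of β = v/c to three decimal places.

Invert the composition law: u' = (u − v)/(1 − uv/c²).
u' = (0.998 − 0.701) / (1 − (0.998)(0.701)) = 0.2970/0.3004 = 0.9887.

β = +0.989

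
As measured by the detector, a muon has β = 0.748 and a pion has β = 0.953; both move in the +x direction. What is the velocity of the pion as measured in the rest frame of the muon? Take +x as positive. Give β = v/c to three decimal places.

β = +0.714

β_A = 0.748, β_B = 0.953.
Transform to A's frame with the inverse velocity-addition law: u' = (u − v)/(1 − uv/c²), taking u = β_B and v = β_A.
u' = (0.953 − 0.748) / (1 − (0.748)(0.953)) = 0.2050/0.2872 = 0.7139.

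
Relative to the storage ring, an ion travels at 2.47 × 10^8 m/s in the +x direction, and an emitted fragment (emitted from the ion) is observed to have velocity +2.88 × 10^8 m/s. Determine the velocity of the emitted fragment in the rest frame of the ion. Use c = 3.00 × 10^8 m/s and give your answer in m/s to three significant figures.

+1.96 × 10^8 m/s

v = 0.823c, u = 0.960c.
Invert the composition law: u' = (u − v)/(1 − uv/c²).
u' = (0.960 − 0.823) / (1 − (0.960)(0.823)) = 0.1367/0.2096 = 0.6520.
u' = 0.6520 × 3.00 × 10^8 m/s.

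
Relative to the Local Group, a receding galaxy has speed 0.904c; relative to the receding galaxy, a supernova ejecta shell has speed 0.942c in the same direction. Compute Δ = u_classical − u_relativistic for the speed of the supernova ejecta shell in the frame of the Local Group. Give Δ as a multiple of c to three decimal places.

Galilean: u_cl = 0.942 + 0.904 = 1.8460.
Relativistic: u_rel = (0.942 + 0.904) / (1 + 0.942·0.904) = 1.8460/1.8516 = 0.9970.
Δ = 1.8460 − 0.9970 = 0.8490.
(The classical prediction exceeds c; the relativistic result does not.)

Δ = 0.849c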